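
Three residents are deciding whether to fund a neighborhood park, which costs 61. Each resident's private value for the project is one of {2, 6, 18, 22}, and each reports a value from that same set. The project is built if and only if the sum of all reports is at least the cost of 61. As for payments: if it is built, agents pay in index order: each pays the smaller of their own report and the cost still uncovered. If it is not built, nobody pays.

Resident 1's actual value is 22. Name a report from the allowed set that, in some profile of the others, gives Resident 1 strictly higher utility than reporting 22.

Suppose Resident 2 reports 22 and Resident 3 reports 22.
Report 22: project built, pays 22, utility 22 - 22 = 0.
Report 18: project built, pays 18, utility 22 - 18 = 4.
So reporting 18 beats truth here (4 > 0).

18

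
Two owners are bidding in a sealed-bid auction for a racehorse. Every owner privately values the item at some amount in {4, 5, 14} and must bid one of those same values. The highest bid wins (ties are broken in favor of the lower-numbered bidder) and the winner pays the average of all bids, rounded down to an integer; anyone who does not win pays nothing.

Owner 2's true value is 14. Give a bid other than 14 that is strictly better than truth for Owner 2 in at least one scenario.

5

Suppose Owner 1 bids 4.
Bid 14: wins, pays 9, utility 14 - 9 = 5.
Bid 5: wins, pays 4, utility 14 - 4 = 10.
So bidding 5 beats truth here (10 > 5).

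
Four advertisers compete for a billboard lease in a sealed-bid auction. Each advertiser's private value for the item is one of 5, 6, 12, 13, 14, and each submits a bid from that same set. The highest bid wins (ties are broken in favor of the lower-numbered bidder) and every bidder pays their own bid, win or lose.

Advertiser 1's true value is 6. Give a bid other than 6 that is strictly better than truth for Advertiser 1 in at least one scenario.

Suppose Advertiser 2 bids 5, Advertiser 3 bids 5 and Advertiser 4 bids 5.
Bid 6: wins, pays 6, utility 6 - 6 = 0.
Bid 5: wins, pays 5, utility 6 - 5 = 1.
So bidding 5 beats truth here (1 > 0).

5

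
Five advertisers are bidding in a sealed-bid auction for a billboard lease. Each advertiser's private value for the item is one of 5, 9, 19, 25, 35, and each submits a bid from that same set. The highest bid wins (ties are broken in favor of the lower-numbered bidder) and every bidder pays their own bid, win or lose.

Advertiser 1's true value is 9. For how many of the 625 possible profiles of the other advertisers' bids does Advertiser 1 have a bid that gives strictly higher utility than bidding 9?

Others bid (5, 5, 5, 5): truth gives 0; bid 5 gives 4 > 0. Violating.
Others bid (5, 5, 5, 19): truth gives -9; bid 5 gives -5 > -9. Violating.
Others bid (5, 5, 5, 25): truth gives -9; bid 5 gives -5 > -9. Violating.
Others bid (5, 5, 5, 35): truth gives -9; bid 5 gives -5 > -9. Violating.
Others bid (5, 5, 5, 9): truth gives 0; no alternative beats it.
Others bid (5, 5, 9, 5): truth gives 0; no alternative beats it.
(Checking all 625 profiles: 610 have a profitable deviation, 15 do not.)

610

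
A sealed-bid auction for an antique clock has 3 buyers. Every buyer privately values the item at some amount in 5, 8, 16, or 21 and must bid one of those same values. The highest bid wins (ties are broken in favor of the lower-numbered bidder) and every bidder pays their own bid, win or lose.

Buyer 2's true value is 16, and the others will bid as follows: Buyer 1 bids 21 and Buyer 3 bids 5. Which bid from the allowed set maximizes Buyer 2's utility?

5

Bid 5: loses but pays 5, utility -5.
Bid 8: loses but pays 8, utility -8.
Bid 16: loses but pays 16, utility -16.
Bid 21: loses but pays 21, utility -21.
The best choice is 5 with utility -5.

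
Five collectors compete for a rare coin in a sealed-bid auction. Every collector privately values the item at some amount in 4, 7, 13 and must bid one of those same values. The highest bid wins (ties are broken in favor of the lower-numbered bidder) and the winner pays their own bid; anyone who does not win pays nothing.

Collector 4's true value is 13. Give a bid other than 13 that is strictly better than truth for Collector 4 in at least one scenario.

Suppose Collector 1 bids 4, Collector 2 bids 4, Collector 3 bids 4 and Collector 5 bids 4.
Bid 13: wins, pays 13, utility 13 - 13 = 0.
Bid 7: wins, pays 7, utility 13 - 7 = 6.
So bidding 7 beats truth here (6 > 0).

7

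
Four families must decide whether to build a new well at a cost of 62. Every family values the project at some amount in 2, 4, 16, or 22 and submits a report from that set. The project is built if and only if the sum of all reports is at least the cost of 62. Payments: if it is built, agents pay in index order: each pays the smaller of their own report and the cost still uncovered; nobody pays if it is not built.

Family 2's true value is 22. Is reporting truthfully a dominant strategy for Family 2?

No

Consider the case where Family 1 reports 2, Family 3 reports 22 and Family 4 reports 22.
Truthful report 22: project built, pays 22, utility 22 - 22 = 0.
Report 16 instead: project built, pays 16, utility 22 - 16 = 6.
Since 6 > 0, reporting 16 is strictly better here, so truthful reporting is not dominant.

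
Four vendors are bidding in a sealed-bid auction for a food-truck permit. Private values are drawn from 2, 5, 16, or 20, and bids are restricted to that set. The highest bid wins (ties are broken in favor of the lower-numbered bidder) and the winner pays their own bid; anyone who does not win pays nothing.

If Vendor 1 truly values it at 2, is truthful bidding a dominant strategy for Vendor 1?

Check each profile of the others' bids and compare truth against every alternative bid.
Others bid (2, 2, 2): truth gives 0, best alternative gives -3.
Others bid (2, 2, 5): truth gives 0, best alternative gives -3.
Others bid (2, 5, 2): truth gives 0, best alternative gives -3.
Others bid (2, 5, 5): truth gives 0, best alternative gives -3.
Others bid (5, 2, 2): truth gives 0, best alternative gives -3.
Others bid (5, 2, 5): truth gives 0, best alternative gives -3.
(Remaining 58 profiles checked similarly; truth is weakly best in each.)
In every case the truthful bid is at least as good as any alternative, so it is a dominant strategy.

Yes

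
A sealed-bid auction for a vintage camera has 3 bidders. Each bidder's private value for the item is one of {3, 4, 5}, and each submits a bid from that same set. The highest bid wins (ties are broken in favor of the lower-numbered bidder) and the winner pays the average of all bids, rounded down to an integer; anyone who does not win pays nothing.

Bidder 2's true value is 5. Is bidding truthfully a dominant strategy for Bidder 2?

Consider the case where Bidder 1 bids 3 and Bidder 3 bids 4.
Truthful bid 5: wins, pays 4, utility 5 - 4 = 1.
Bid 4 instead: wins, pays 3, utility 5 - 3 = 2.
Since 2 > 1, bidding 4 is strictly better here, so truthful bidding is not dominant.

No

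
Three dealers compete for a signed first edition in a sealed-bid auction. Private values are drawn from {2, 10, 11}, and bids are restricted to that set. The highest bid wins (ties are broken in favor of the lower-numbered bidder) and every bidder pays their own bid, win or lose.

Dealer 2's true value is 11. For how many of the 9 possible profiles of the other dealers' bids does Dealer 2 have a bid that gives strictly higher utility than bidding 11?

5

Others bid (2, 2): truth gives 0; bid 10 gives 1 > 0. Violating.
Others bid (2, 10): truth gives 0; bid 10 gives 1 > 0. Violating.
Others bid (11, 2): truth gives -11; bid 2 gives -2 > -11. Violating.
Others bid (11, 10): truth gives -11; bid 2 gives -2 > -11. Violating.
Others bid (2, 11): truth gives 0; no alternative beats it.
Others bid (10, 2): truth gives 0; no alternative beats it.
(Checking all 9 profiles: 5 have a profitable deviation, 4 do not.)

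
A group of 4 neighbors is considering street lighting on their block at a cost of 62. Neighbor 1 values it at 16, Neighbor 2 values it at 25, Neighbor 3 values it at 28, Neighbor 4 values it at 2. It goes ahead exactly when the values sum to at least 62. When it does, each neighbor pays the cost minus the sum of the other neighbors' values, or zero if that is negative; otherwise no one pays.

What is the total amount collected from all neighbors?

42

Total value 71 ≥ cost 62, so it is built.
Neighbor 1: others sum to 55; max(0, 62 - 55) = 7.
Neighbor 2: others sum to 46; max(0, 62 - 46) = 16.
Neighbor 3: others sum to 43; max(0, 62 - 43) = 19.
Neighbor 4: others sum to 69; max(0, 62 - 69) = 0.
Total collected = 7 + 16 + 19 + 0 = 42.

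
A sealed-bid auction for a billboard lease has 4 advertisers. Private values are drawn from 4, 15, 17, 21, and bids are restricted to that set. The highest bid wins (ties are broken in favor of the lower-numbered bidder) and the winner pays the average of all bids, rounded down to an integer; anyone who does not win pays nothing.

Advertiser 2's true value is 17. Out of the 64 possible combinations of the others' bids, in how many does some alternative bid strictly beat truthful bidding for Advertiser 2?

Others bid (4, 4, 4): truth gives 10; bid 15 gives 11 > 10. Violating.
Others bid (4, 4, 15): truth gives 7; bid 15 gives 8 > 7. Violating.
Others bid (4, 4, 21): truth gives 0; bid 21 gives 5 > 0. Violating.
Others bid (4, 15, 4): truth gives 7; bid 15 gives 8 > 7. Violating.
Others bid (4, 4, 17): truth gives 7; no alternative beats it.
Others bid (4, 15, 15): truth gives 5; no alternative beats it.
(Checking all 64 profiles: 19 have a profitable deviation, 45 do not.)

19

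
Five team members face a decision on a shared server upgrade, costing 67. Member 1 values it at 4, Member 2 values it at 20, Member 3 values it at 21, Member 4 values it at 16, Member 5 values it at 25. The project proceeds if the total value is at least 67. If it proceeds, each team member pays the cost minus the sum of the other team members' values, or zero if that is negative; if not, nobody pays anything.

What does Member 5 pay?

Total value 86 ≥ cost 67, so the project is built.
The other team members' values sum to 61.
Cost minus that sum is 67 - 61 = 6.

6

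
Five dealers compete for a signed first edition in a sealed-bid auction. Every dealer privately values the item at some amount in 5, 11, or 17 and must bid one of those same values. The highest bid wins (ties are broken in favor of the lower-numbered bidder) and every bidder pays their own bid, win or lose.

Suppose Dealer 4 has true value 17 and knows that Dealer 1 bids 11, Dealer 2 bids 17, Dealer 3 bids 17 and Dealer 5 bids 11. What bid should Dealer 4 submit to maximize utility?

Bid 5: loses but pays 5, utility -5.
Bid 11: loses but pays 11, utility -11.
Bid 17: loses but pays 17, utility -17.
The best choice is 5 with utility -5.

5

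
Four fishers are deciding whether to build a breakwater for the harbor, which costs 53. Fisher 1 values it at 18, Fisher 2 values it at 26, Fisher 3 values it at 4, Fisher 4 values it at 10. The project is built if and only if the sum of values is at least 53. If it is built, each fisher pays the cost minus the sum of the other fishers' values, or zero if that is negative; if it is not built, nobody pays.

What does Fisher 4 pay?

Total value 58 ≥ cost 53, so the project is built.
The other fishers' values sum to 48.
Cost minus that sum is 53 - 48 = 5.

5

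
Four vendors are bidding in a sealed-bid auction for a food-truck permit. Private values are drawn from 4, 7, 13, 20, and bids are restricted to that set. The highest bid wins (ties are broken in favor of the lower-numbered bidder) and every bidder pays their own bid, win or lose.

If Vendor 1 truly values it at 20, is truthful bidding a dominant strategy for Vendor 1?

No

Consider the case where Vendor 2 bids 4, Vendor 3 bids 4 and Vendor 4 bids 4.
Truthful bid 20: wins, pays 20, utility 20 - 20 = 0.
Bid 4 instead: wins, pays 4, utility 20 - 4 = 16.
Since 16 > 0, bidding 4 is strictly better here, so truthful bidding is not dominant.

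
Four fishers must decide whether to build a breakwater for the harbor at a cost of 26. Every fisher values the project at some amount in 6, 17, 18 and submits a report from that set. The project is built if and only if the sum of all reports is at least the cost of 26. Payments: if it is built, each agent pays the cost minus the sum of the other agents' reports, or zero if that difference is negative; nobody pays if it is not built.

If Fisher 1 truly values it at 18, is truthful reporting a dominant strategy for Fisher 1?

Check each profile of the others' reports and compare truth against every alternative report.
Others report (6, 6, 17): truth gives 18, best alternative gives 18.
Others report (6, 6, 18): truth gives 18, best alternative gives 18.
Others report (6, 17, 6): truth gives 18, best alternative gives 18.
Others report (6, 17, 17): truth gives 18, best alternative gives 18.
Others report (6, 17, 18): truth gives 18, best alternative gives 18.
Others report (6, 18, 6): truth gives 18, best alternative gives 18.
(Remaining 21 profiles checked similarly; truth is weakly best in each.)
In every case the truthful report is at least as good as any alternative, so it is a dominant strategy.

Yes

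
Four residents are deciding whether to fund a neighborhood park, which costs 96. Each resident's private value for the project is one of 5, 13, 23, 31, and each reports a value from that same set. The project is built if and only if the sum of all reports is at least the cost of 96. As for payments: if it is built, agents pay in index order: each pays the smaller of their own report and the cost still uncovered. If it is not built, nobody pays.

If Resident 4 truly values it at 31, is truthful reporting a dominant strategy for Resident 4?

Check each profile of the others' reports and compare truth against every alternative report.
Others report (23, 23, 23): truth gives 4, best alternative gives 0.
Others report (5, 31, 31): truth gives 2, best alternative gives 0.
Others report (13, 23, 31): truth gives 2, best alternative gives 0.
Others report (13, 31, 23): truth gives 2, best alternative gives 0.
Others report (23, 13, 31): truth gives 2, best alternative gives 0.
Others report (23, 31, 13): truth gives 2, best alternative gives 0.
(Remaining 58 profiles checked similarly; truth is weakly best in each.)
In every case the truthful report is at least as good as any alternative, so it is a dominant strategy.

Yes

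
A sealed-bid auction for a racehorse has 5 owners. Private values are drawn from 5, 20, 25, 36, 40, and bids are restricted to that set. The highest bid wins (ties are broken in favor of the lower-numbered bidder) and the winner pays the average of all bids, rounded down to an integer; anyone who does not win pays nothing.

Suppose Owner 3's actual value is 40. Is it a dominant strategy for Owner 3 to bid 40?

No

Consider the case where Owner 1 bids 5, Owner 2 bids 5, Owner 4 bids 5 and Owner 5 bids 5.
Truthful bid 40: wins, pays 12, utility 40 - 12 = 28.
Bid 20 instead: wins, pays 8, utility 40 - 8 = 32.
Since 32 > 28, bidding 20 is strictly better here, so truthful bidding is not dominant.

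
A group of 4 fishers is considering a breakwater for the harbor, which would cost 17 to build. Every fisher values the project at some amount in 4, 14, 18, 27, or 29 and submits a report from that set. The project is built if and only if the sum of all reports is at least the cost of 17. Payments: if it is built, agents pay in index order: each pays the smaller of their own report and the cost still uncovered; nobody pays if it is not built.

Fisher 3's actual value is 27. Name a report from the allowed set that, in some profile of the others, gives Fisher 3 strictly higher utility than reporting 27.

Suppose Fisher 1 reports 4, Fisher 2 reports 4 and Fisher 4 reports 14.
Report 27: project built, pays 9, utility 27 - 9 = 18.
Report 4: project built, pays 4, utility 27 - 4 = 23.
So reporting 4 beats truth here (23 > 18).

4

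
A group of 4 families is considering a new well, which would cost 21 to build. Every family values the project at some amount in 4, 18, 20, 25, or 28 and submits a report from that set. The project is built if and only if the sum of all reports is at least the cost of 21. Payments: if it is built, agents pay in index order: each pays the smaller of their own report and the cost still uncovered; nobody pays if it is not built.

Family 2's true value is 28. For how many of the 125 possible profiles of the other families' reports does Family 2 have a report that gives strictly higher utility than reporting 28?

Others report (4, 4, 18): truth gives 11; report 4 gives 24 > 11. Violating.
Others report (4, 4, 20): truth gives 11; report 4 gives 24 > 11. Violating.
Others report (4, 4, 25): truth gives 11; report 4 gives 24 > 11. Violating.
Others report (4, 4, 28): truth gives 11; report 4 gives 24 > 11. Violating.
Others report (4, 4, 4): truth gives 11; no alternative beats it.
Others report (18, 4, 4): truth gives 25; no alternative beats it.
(Checking all 125 profiles: 24 have a profitable deviation, 101 do not.)

24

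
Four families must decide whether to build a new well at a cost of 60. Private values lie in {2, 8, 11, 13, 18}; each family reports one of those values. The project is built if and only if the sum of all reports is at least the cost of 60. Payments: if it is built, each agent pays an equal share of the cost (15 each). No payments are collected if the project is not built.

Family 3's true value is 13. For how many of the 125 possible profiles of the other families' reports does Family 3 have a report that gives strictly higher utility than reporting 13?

7

Others report (11, 18, 18): truth gives -2; report 2 gives 0 > -2. Violating.
Others report (13, 18, 18): truth gives -2; report 2 gives 0 > -2. Violating.
Others report (18, 11, 18): truth gives -2; report 2 gives 0 > -2. Violating.
Others report (18, 13, 18): truth gives -2; report 2 gives 0 > -2. Violating.
Others report (2, 2, 2): truth gives 0; no alternative beats it.
Others report (2, 2, 8): truth gives 0; no alternative beats it.
(Checking all 125 profiles: 7 have a profitable deviation, 118 do not.)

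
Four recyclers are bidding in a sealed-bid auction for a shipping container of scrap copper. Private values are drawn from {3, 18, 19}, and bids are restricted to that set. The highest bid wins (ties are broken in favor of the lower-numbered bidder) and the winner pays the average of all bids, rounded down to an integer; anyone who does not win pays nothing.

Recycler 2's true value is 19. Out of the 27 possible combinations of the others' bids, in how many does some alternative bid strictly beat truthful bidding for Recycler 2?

1

Others bid (3, 3, 3): truth gives 12; bid 18 gives 13 > 12. Violating.
Others bid (3, 3, 18): truth gives 9; no alternative beats it.
Others bid (3, 3, 19): truth gives 8; no alternative beats it.
(Checking all 27 profiles: 1 has a profitable deviation, 26 do not.)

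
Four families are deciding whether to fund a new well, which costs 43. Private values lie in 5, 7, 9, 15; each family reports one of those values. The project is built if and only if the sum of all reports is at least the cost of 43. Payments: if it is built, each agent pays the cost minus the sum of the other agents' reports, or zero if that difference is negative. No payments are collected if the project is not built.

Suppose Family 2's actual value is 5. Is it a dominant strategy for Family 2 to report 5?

Yes

Check each profile of the others' reports and compare truth against every alternative report.
Others report (7, 15, 15): truth gives 0, best alternative gives -1.
Others report (15, 7, 15): truth gives 0, best alternative gives -1.
Others report (15, 15, 7): truth gives 0, best alternative gives -1.
Others report (15, 15, 15): truth gives 5, best alternative gives 5.
Others report (9, 15, 15): truth gives 1, best alternative gives 1.
Others report (15, 9, 15): truth gives 1, best alternative gives 1.
(Remaining 58 profiles checked similarly; truth is weakly best in each.)
In every case the truthful report is at least as good as any alternative, so it is a dominant strategy.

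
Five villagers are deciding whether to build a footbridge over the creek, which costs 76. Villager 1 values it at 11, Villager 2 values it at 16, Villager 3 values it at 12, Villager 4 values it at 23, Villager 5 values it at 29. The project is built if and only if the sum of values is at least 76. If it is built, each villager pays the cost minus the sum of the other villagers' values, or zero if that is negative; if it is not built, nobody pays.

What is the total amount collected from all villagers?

23

Total value 91 ≥ cost 76, so it is built.
Villager 1: others sum to 80; max(0, 76 - 80) = 0.
Villager 2: others sum to 75; max(0, 76 - 75) = 1.
Villager 3: others sum to 79; max(0, 76 - 79) = 0.
Villager 4: others sum to 68; max(0, 76 - 68) = 8.
Villager 5: others sum to 62; max(0, 76 - 62) = 14.
Total collected = 0 + 1 + 0 + 8 + 14 = 23.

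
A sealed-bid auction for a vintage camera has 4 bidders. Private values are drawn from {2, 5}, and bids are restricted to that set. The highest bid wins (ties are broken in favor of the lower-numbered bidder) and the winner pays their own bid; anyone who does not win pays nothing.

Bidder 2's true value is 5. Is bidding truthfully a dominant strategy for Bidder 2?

Yes

Check each profile of the others' bids and compare truth against every alternative bid.
Others bid (2, 2, 2): truth gives 0, best alternative gives 0.
Others bid (2, 2, 5): truth gives 0, best alternative gives 0.
Others bid (2, 5, 2): truth gives 0, best alternative gives 0.
Others bid (2, 5, 5): truth gives 0, best alternative gives 0.
Others bid (5, 2, 2): truth gives 0, best alternative gives 0.
Others bid (5, 2, 5): truth gives 0, best alternative gives 0.
(Remaining 2 profiles checked similarly; truth is weakly best in each.)
In every case the truthful bid is at least as good as any alternative, so it is a dominant strategy.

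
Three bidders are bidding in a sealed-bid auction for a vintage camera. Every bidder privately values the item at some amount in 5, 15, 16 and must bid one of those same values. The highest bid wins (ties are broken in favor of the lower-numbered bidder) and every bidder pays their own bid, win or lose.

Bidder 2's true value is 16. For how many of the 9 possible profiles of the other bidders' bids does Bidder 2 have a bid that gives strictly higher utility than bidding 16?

Others bid (5, 5): truth gives 0; bid 15 gives 1 > 0. Violating.
Others bid (5, 15): truth gives 0; bid 15 gives 1 > 0. Violating.
Others bid (16, 5): truth gives -16; bid 5 gives -5 > -16. Violating.
Others bid (16, 15): truth gives -16; bid 5 gives -5 > -16. Violating.
Others bid (5, 16): truth gives 0; no alternative beats it.
Others bid (15, 5): truth gives 0; no alternative beats it.
(Checking all 9 profiles: 5 have a profitable deviation, 4 do not.)

5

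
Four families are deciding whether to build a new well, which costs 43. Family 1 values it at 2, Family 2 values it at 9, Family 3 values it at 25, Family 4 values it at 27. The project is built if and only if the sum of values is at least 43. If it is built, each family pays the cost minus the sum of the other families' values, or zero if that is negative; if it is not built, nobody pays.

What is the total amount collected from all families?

12

Total value 63 ≥ cost 43, so it is built.
Family 1: others sum to 61; max(0, 43 - 61) = 0.
Family 2: others sum to 54; max(0, 43 - 54) = 0.
Family 3: others sum to 38; max(0, 43 - 38) = 5.
Family 4: others sum to 36; max(0, 43 - 36) = 7.
Total collected = 0 + 0 + 5 + 7 = 12.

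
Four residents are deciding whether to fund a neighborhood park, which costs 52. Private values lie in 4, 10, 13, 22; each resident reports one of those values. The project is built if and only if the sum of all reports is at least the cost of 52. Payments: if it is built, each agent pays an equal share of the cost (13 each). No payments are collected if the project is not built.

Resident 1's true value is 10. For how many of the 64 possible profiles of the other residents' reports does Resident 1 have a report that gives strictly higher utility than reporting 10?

Others report (10, 10, 22): truth gives -3; report 4 gives 0 > -3. Violating.
Others report (10, 13, 22): truth gives -3; report 4 gives 0 > -3. Violating.
Others report (10, 22, 10): truth gives -3; report 4 gives 0 > -3. Violating.
Others report (10, 22, 13): truth gives -3; report 4 gives 0 > -3. Violating.
Others report (4, 4, 4): truth gives 0; no alternative beats it.
Others report (4, 4, 10): truth gives 0; no alternative beats it.
(Checking all 64 profiles: 9 have a profitable deviation, 55 do not.)

9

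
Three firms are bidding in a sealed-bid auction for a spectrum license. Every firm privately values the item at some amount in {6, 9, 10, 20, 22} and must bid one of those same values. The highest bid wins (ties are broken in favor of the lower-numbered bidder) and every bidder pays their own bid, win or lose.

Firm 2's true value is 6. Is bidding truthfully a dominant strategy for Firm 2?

No

Consider the case where Firm 1 bids 6 and Firm 3 bids 6.
Truthful bid 6: loses but pays 6, utility -6.
Bid 9 instead: wins, pays 9, utility 6 - 9 = -3.
Since -3 > -6, bidding 9 is strictly better here, so truthful bidding is not dominant.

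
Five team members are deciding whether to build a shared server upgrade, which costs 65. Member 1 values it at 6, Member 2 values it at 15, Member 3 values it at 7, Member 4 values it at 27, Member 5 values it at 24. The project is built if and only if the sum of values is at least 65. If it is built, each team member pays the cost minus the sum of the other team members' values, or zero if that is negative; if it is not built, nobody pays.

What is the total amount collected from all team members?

24

Total value 79 ≥ cost 65, so it is built.
Member 1: others sum to 73; max(0, 65 - 73) = 0.
Member 2: others sum to 64; max(0, 65 - 64) = 1.
Member 3: others sum to 72; max(0, 65 - 72) = 0.
Member 4: others sum to 52; max(0, 65 - 52) = 13.
Member 5: others sum to 55; max(0, 65 - 55) = 10.
Total collected = 0 + 1 + 0 + 13 + 10 = 24.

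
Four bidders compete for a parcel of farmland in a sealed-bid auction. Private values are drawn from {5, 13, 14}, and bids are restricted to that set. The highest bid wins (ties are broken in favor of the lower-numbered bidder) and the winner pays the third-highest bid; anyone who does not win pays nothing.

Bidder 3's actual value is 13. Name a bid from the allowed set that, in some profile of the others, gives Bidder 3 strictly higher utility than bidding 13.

Suppose Bidder 1 bids 5, Bidder 2 bids 5 and Bidder 4 bids 14.
Bid 13: loses, pays 0, utility 0.
Bid 14: wins, pays 5, utility 13 - 5 = 8.
So bidding 14 beats truth here (8 > 0).

14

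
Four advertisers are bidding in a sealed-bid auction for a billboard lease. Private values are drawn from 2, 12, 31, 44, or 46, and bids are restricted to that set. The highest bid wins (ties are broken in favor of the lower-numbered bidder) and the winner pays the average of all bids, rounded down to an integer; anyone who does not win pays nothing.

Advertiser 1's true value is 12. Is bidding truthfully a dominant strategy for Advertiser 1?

Consider the case where Advertiser 2 bids 2, Advertiser 3 bids 2 and Advertiser 4 bids 2.
Truthful bid 12: wins, pays 4, utility 12 - 4 = 8.
Bid 2 instead: wins, pays 2, utility 12 - 2 = 10.
Since 10 > 8, bidding 2 is strictly better here, so truthful bidding is not dominant.

No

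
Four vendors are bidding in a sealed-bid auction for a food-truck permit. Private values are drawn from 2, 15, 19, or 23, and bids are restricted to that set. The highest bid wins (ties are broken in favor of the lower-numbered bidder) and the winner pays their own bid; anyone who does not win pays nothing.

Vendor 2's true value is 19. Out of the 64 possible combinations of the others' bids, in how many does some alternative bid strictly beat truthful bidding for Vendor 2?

Others bid (2, 2, 2): truth gives 0; bid 15 gives 4 > 0. Violating.
Others bid (2, 2, 15): truth gives 0; bid 15 gives 4 > 0. Violating.
Others bid (2, 15, 2): truth gives 0; bid 15 gives 4 > 0. Violating.
Others bid (2, 15, 15): truth gives 0; bid 15 gives 4 > 0. Violating.
Others bid (2, 2, 19): truth gives 0; no alternative beats it.
Others bid (2, 2, 23): truth gives 0; no alternative beats it.
(Checking all 64 profiles: 4 have a profitable deviation, 60 do not.)

4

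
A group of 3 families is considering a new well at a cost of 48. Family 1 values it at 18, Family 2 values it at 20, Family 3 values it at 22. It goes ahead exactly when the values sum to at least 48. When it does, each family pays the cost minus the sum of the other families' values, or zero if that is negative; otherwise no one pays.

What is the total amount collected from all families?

Total value 60 ≥ cost 48, so it is built.
Family 1: others sum to 42; max(0, 48 - 42) = 6.
Family 2: others sum to 40; max(0, 48 - 40) = 8.
Family 3: others sum to 38; max(0, 48 - 38) = 10.
Total collected = 6 + 8 + 10 = 24.

24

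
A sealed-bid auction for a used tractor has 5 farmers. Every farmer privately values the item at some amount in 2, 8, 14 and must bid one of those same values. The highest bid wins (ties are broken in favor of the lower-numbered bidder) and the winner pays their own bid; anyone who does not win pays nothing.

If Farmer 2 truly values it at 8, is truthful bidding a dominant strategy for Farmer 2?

Check each profile of the others' bids and compare truth against every alternative bid.
Others bid (2, 2, 2, 2): truth gives 0, best alternative gives 0.
Others bid (2, 2, 2, 8): truth gives 0, best alternative gives 0.
Others bid (2, 2, 2, 14): truth gives 0, best alternative gives 0.
Others bid (2, 2, 8, 2): truth gives 0, best alternative gives 0.
Others bid (2, 2, 8, 8): truth gives 0, best alternative gives 0.
Others bid (2, 2, 8, 14): truth gives 0, best alternative gives 0.
(Remaining 75 profiles checked similarly; truth is weakly best in each.)
In every case the truthful bid is at least as good as any alternative, so it is a dominant strategy.

Yes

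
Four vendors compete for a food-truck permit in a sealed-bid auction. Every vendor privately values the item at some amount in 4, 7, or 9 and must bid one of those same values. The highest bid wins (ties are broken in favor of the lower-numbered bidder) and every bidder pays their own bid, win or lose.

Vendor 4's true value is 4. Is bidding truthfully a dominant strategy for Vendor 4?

No

Consider the case where Vendor 1 bids 4, Vendor 2 bids 4 and Vendor 3 bids 4.
Truthful bid 4: loses but pays 4, utility -4.
Bid 7 instead: wins, pays 7, utility 4 - 7 = -3.
Since -3 > -4, bidding 7 is strictly better here, so truthful bidding is not dominant.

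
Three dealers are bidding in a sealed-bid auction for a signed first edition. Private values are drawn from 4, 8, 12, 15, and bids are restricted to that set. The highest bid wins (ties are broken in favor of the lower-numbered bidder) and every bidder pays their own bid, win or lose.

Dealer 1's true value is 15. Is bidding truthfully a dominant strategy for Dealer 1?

No

Consider the case where Dealer 2 bids 4 and Dealer 3 bids 4.
Truthful bid 15: wins, pays 15, utility 15 - 15 = 0.
Bid 4 instead: wins, pays 4, utility 15 - 4 = 11.
Since 11 > 0, bidding 4 is strictly better here, so truthful bidding is not dominant.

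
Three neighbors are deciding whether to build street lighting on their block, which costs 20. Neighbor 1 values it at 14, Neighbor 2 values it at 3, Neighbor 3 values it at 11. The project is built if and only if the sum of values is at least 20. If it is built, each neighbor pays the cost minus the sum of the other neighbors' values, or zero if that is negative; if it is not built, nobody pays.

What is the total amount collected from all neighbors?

9

Total value 28 ≥ cost 20, so it is built.
Neighbor 1: others sum to 14; max(0, 20 - 14) = 6.
Neighbor 2: others sum to 25; max(0, 20 - 25) = 0.
Neighbor 3: others sum to 17; max(0, 20 - 17) = 3.
Total collected = 6 + 0 + 3 = 9.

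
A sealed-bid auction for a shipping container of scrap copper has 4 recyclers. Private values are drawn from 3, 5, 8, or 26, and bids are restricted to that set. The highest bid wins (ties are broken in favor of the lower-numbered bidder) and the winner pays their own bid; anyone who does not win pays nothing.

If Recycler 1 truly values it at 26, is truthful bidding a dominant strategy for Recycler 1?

No

Consider the case where Recycler 2 bids 3, Recycler 3 bids 3 and Recycler 4 bids 3.
Truthful bid 26: wins, pays 26, utility 26 - 26 = 0.
Bid 3 instead: wins, pays 3, utility 26 - 3 = 23.
Since 23 > 0, bidding 3 is strictly better here, so truthful bidding is not dominant.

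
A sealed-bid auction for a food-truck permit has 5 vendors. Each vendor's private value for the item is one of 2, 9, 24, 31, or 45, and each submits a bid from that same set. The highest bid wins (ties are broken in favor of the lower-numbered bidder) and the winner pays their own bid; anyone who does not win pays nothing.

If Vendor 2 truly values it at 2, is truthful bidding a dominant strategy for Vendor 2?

Check each profile of the others' bids and compare truth against every alternative bid.
Others bid (2, 2, 2, 2): truth gives 0, best alternative gives -7.
Others bid (2, 2, 2, 9): truth gives 0, best alternative gives -7.
Others bid (2, 2, 9, 2): truth gives 0, best alternative gives -7.
Others bid (2, 2, 9, 9): truth gives 0, best alternative gives -7.
Others bid (2, 9, 2, 2): truth gives 0, best alternative gives -7.
Others bid (2, 9, 2, 9): truth gives 0, best alternative gives -7.
(Remaining 619 profiles checked similarly; truth is weakly best in each.)
In every case the truthful bid is at least as good as any alternative, so it is a dominant strategy.

Yes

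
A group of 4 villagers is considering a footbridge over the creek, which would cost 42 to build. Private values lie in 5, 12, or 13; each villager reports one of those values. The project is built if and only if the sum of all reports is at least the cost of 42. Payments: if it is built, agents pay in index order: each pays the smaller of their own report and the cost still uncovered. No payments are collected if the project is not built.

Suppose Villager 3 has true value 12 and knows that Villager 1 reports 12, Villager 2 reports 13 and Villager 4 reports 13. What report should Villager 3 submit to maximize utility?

Report 5: project built, pays 5, utility 12 - 5 = 7.
Report 12: project built, pays 12, utility 12 - 12 = 0.
Report 13: project built, pays 13, utility 12 - 13 = -1.
The best choice is 5 with utility 7.

5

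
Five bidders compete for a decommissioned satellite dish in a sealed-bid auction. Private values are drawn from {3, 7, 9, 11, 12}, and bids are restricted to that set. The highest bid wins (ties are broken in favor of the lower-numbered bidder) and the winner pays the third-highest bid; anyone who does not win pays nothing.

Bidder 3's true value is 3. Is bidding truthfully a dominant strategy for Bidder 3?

Check each profile of the others' bids and compare truth against every alternative bid.
Others bid (3, 3, 7, 7): truth gives 0, best alternative gives -4.
Others bid (3, 3, 3, 3): truth gives 0, best alternative gives 0.
Others bid (3, 3, 3, 7): truth gives 0, best alternative gives 0.
Others bid (3, 3, 3, 9): truth gives 0, best alternative gives 0.
Others bid (3, 3, 3, 11): truth gives 0, best alternative gives 0.
Others bid (3, 3, 3, 12): truth gives 0, best alternative gives 0.
(Remaining 619 profiles checked similarly; truth is weakly best in each.)
In every case the truthful bid is at least as good as any alternative, so it is a dominant strategy.

Yes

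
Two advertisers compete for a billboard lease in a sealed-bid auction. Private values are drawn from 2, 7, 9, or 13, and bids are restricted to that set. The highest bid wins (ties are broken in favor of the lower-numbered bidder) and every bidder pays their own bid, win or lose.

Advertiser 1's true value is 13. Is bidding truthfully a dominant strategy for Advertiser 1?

No

Consider the case where Advertiser 2 bids 2.
Truthful bid 13: wins, pays 13, utility 13 - 13 = 0.
Bid 2 instead: wins, pays 2, utility 13 - 2 = 11.
Since 11 > 0, bidding 2 is strictly better here, so truthful bidding is not dominant.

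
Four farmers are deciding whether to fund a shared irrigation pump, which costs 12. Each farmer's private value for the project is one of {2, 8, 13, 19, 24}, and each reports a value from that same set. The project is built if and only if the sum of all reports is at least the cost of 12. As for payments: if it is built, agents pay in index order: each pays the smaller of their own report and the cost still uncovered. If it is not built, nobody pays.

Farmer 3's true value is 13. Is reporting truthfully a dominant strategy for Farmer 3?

Consider the case where Farmer 1 reports 2, Farmer 2 reports 2 and Farmer 4 reports 8.
Truthful report 13: project built, pays 8, utility 13 - 8 = 5.
Report 2 instead: project built, pays 2, utility 13 - 2 = 11.
Since 11 > 5, reporting 2 is strictly better here, so truthful reporting is not dominant.

No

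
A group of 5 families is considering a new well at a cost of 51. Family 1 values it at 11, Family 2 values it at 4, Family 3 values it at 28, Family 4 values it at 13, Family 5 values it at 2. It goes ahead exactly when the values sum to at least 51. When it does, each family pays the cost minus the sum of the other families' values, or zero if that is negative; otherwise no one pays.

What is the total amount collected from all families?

31

Total value 58 ≥ cost 51, so it is built.
Family 1: others sum to 47; max(0, 51 - 47) = 4.
Family 2: others sum to 54; max(0, 51 - 54) = 0.
Family 3: others sum to 30; max(0, 51 - 30) = 21.
Family 4: others sum to 45; max(0, 51 - 45) = 6.
Family 5: others sum to 56; max(0, 51 - 56) = 0.
Total collected = 4 + 0 + 21 + 6 + 0 = 31.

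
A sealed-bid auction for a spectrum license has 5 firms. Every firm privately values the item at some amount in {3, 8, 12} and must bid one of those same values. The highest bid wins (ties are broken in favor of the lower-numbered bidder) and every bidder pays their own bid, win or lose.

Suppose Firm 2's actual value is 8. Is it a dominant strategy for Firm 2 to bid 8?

Consider the case where Firm 1 bids 3, Firm 3 bids 3, Firm 4 bids 3 and Firm 5 bids 12.
Truthful bid 8: loses but pays 8, utility -8.
Bid 3 instead: loses but pays 3, utility -3.
Since -3 > -8, bidding 3 is strictly better here, so truthful bidding is not dominant.

No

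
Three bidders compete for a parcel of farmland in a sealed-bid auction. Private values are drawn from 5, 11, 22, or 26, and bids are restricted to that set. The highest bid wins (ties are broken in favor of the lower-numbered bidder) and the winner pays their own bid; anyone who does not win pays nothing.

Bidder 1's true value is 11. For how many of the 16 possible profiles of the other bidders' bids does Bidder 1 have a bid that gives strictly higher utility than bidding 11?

Others bid (5, 5): truth gives 0; bid 5 gives 6 > 0. Violating.
Others bid (5, 11): truth gives 0; no alternative beats it.
Others bid (5, 22): truth gives 0; no alternative beats it.
(Checking all 16 profiles: 1 has a profitable deviation, 15 do not.)

1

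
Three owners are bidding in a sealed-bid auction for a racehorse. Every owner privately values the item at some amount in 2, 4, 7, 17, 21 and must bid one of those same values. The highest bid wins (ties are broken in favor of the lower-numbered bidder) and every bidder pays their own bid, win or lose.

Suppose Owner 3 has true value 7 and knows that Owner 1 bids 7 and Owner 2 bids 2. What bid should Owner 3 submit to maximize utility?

Bid 2: loses but pays 2, utility -2.
Bid 4: loses but pays 4, utility -4.
Bid 7: loses but pays 7, utility -7.
Bid 17: wins, pays 17, utility 7 - 17 = -10.
Bid 21: wins, pays 21, utility 7 - 21 = -14.
The best choice is 2 with utility -2.

2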